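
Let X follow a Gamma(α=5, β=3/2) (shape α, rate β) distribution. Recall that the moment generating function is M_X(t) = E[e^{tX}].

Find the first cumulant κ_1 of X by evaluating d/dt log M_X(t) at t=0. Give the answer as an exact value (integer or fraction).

κ_1 = K′(0) = 10/3

M_X(t) = 243/(32*(3/2 - t)^5)
K_X(t) = log M_X(t) = -5*log(3/2 - t) - 5*log(2) + 5*log(3)
K′(t) = -10/(2*t - 3)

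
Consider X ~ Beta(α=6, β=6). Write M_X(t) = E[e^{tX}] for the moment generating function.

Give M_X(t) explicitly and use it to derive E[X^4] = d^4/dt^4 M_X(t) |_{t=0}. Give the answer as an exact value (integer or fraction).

M_X(t) = ₁F₁(6; 12; t)
M′(t) = ₁F₁(7; 13; t)/2
M′′(t) = 7*₁F₁(8; 14; t)/26
M′′′(t) = 2*₁F₁(9; 15; t)/13
M′′′′(t) = 6*₁F₁(10; 16; t)/65

E[X^4] = M′′′′(0) = 6/65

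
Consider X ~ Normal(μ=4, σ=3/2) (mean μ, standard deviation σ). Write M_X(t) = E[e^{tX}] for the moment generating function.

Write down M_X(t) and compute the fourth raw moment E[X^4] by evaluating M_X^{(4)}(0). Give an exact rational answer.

E[X^4] = M^(4)(0) = 7795/16

M_X(t) = e^(9*t^2/8 + 4*t)
M^(4)(t) = 6561*t^4*e^(4*t)*e^(9*t^2/8)/256 + 729*t^3*e^(4*t)*e^(9*t^2/8)/4 + 17739*t^2*e^(4*t)*e^(9*t^2/8)/32 + 819*t*e^(4*t)*e^(9*t^2/8) + 7795*e^(4*t)*e^(9*t^2/8)/16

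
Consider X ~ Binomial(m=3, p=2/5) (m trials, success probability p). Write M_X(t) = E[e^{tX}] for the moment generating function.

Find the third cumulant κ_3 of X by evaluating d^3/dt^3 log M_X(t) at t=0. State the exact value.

κ_3 = K′′′(0) = 18/125

M_X(t) = (2*e^(t)/5 + 3/5)^3
K_X(t) = log M_X(t) = 3*log(2*e^(t)/5 + 3/5)
K′(t) = 6*e^(t)/(2*e^(t) + 3)
K′′(t) = 18*e^(t)/(4*e^(2*t) + 12*e^(t) + 9)
K′′′(t) = (-36*e^(2*t) + 54*e^(t))/(8*e^(3*t) + 36*e^(2*t) + 54*e^(t) + 27)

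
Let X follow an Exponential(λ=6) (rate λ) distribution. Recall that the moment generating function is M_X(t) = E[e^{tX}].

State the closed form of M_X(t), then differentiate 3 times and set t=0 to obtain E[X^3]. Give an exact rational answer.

M_X(t) = 6/(6 - t)
D^3[M](t) = 36/(t^4 - 24*t^3 + 216*t^2 - 864*t + 1296)

E[X^3] = D^3[M](0) = 1/36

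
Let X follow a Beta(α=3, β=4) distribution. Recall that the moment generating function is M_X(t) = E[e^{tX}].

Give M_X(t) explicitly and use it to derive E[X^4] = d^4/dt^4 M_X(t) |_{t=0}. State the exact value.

E[X^4] = d^4M/dt^4 |_{t=0} = 1/14

M_X(t) = ₁F₁(3; 7; t)
dM/dt = 3*₁F₁(4; 8; t)/7
d^2M/dt^2 = 3*₁F₁(5; 9; t)/14
d^3M/dt^3 = 5*₁F₁(6; 10; t)/42
d^4M/dt^4 = ₁F₁(7; 11; t)/14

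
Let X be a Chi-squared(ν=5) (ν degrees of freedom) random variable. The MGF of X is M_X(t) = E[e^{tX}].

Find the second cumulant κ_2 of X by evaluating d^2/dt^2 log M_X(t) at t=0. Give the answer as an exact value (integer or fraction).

M_X(t) = (1 - 2*t)^(-5/2)
K_X(t) = log M_X(t) = -5*log(1 - 2*t)/2
K′(t) = -5/(2*t - 1)
K′′(t) = 10/(4*t^2 - 4*t + 1)

κ_2 = K′′(0) = 10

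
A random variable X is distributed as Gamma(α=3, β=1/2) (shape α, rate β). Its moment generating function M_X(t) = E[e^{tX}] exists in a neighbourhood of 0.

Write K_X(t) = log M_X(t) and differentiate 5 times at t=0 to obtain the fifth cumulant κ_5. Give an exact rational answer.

κ_5 = K^(5)(0) = 2304

M_X(t) = 1/(8*(1/2 - t)^3)
K_X(t) = log M_X(t) = -3*log(1/2 - t) - 3*log(2)
K^(5)(t) = -2304/(32*t^5 - 80*t^4 + 80*t^3 - 40*t^2 + 10*t - 1)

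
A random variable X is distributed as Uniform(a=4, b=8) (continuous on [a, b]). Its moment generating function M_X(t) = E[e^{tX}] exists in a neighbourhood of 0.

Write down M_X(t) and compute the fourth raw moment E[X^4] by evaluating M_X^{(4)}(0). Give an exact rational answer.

M_X(t) = (e^(8*t) - e^(4*t))/(4*t)
dM/dt = (8*t*e^(8*t) - 4*t*e^(4*t) - e^(8*t) + e^(4*t))/(4*t^2)
d^2M/dt^2 = (32*t^2*e^(8*t) - 8*t^2*e^(4*t) - 8*t*e^(8*t) + 4*t*e^(4*t) + e^(8*t) - e^(4*t))/(2*t^3)
d^3M/dt^3 = (256*t^3*e^(8*t) - 32*t^3*e^(4*t) - 96*t^2*e^(8*t) + 24*t^2*e^(4*t) + 24*t*e^(8*t) - 12*t*e^(4*t) - 3*e^(8*t) + 3*e^(4*t))/(2*t^4)

E[X^4] = d^4M/dt^4 |_{t=0} = 7936/5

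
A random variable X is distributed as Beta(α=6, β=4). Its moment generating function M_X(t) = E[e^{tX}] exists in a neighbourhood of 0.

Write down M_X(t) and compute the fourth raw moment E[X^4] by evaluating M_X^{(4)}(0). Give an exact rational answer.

M_X(t) = ₁F₁(6; 10; t)
D^4[M](t) = 126*₁F₁(10; 14; t)/715

E[X^4] = D^4[M](0) = 126/715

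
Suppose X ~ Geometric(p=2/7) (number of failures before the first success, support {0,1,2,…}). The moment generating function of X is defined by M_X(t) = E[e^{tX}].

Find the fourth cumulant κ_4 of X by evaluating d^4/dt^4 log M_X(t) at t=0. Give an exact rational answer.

κ_4 = K^(4)(0) = 3745/8

M_X(t) = 2/(7*(1 - 5*e^(t)/7))
K_X(t) = log M_X(t) = -log(1 - 5*e^(t)/7) - log(7) + log(2)
K^(4)(t) = (875*e^(3*t) + 4900*e^(2*t) + 1715*e^(t))/(625*e^(4*t) - 3500*e^(3*t) + 7350*e^(2*t) - 6860*e^(t) + 2401)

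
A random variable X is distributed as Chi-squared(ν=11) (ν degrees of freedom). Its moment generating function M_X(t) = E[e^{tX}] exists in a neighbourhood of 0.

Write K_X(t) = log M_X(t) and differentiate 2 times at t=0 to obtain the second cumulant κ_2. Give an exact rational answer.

κ_2 = D^2[K](0) = 22

M_X(t) = (1 - 2*t)^(-11/2)
K_X(t) = log M_X(t) = -11*log(1 - 2*t)/2
D^2[K](t) = 22/(4*t^2 - 4*t + 1)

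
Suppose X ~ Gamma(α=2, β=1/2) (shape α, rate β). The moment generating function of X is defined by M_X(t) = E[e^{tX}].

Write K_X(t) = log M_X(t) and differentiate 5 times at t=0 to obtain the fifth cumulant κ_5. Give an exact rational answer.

M_X(t) = 1/(4*(1/2 - t)^2)
K_X(t) = log M_X(t) = -2*log(1/2 - t) - 2*log(2)
D^5[K](t) = -1536/(32*t^5 - 80*t^4 + 80*t^3 - 40*t^2 + 10*t - 1)

κ_5 = D^5[K](0) = 1536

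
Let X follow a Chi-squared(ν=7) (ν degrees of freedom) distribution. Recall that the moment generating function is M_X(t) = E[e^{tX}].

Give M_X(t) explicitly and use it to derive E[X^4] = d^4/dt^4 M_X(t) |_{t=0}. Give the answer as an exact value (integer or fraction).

E[X^4] = D^4[M](0) = 9009

M_X(t) = (1 - 2*t)^(-7/2)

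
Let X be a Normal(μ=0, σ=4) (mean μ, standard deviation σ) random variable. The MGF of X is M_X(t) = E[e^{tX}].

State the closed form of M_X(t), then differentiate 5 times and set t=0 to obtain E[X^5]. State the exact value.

E[X^5] = d^5M/dt^5 |_{t=0} = 0

M_X(t) = e^(8*t^2)
dM/dt = 16*t*e^(8*t^2)
d^2M/dt^2 = 256*t^2*e^(8*t^2) + 16*e^(8*t^2)
d^3M/dt^3 = 4096*t^3*e^(8*t^2) + 768*t*e^(8*t^2)
d^4M/dt^4 = 65536*t^4*e^(8*t^2) + 24576*t^2*e^(8*t^2) + 768*e^(8*t^2)
d^5M/dt^5 = 1048576*t^5*e^(8*t^2) + 655360*t^3*e^(8*t^2) + 61440*t*e^(8*t^2)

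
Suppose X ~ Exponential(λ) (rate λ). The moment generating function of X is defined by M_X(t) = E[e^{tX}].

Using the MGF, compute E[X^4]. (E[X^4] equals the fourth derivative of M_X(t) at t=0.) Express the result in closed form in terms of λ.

E[X^4] = d^4M/dt^4 |_{t=0} = 24/λ^4

M_X(t) = λ/(λ - t)
dM/dt = λ/(λ^2 - 2*λ*t + t^2)
d^2M/dt^2 = -2*λ/(-λ^3 + 3*λ^2*t - 3*λ*t^2 + t^3)
d^3M/dt^3 = 6*λ/(λ^4 - 4*λ^3*t + 6*λ^2*t^2 - 4*λ*t^3 + t^4)
d^4M/dt^4 = -24*λ/(-λ^5 + 5*λ^4*t - 10*λ^3*t^2 + 10*λ^2*t^3 - 5*λ*t^4 + t^5)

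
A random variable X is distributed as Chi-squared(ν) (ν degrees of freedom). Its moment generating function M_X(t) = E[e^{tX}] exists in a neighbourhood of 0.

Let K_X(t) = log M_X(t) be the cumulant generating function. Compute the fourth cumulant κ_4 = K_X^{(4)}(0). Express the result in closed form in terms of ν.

M_X(t) = (1 - 2*t)^(-ν/2)
K_X(t) = log M_X(t) = -ν*log(1 - 2*t)/2
K′(t) = -ν/(2*t - 1)
K′′(t) = 2*ν/(4*t^2 - 4*t + 1)
K′′′(t) = -8*ν/(8*t^3 - 12*t^2 + 6*t - 1)
K′′′′(t) = 48*ν/(16*t^4 - 32*t^3 + 24*t^2 - 8*t + 1)

κ_4 = K′′′′(0) = 48*ν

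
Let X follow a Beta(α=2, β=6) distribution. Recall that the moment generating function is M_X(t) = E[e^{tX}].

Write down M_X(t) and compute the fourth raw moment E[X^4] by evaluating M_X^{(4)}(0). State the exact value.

E[X^4] = D^4[M](0) = 1/66

M_X(t) = ₁F₁(2; 8; t)
D^4[M](t) = ₁F₁(6; 12; t)/66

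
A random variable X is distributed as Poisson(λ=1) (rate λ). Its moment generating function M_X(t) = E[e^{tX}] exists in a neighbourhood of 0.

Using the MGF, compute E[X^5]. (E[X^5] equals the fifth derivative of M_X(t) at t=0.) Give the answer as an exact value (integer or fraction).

M_X(t) = e^(e^(t) - 1)
dM/dt = e^(-1)*e^(t)*e^(e^(t))
d^2M/dt^2 = (e^(2*t)*e^(e^(t)) + e^(t)*e^(e^(t)))*e^(-1)
d^3M/dt^3 = (e^(3*t)*e^(e^(t)) + 3*e^(2*t)*e^(e^(t)) + e^(t)*e^(e^(t)))*e^(-1)
d^4M/dt^4 = (e^(4*t)*e^(e^(t)) + 6*e^(3*t)*e^(e^(t)) + 7*e^(2*t)*e^(e^(t)) + e^(t)*e^(e^(t)))*e^(-1)
d^5M/dt^5 = (e^(5*t)*e^(e^(t)) + 10*e^(4*t)*e^(e^(t)) + 25*e^(3*t)*e^(e^(t)) + 15*e^(2*t)*e^(e^(t)) + e^(t)*e^(e^(t)))*e^(-1)

E[X^5] = d^5M/dt^5 |_{t=0} = 52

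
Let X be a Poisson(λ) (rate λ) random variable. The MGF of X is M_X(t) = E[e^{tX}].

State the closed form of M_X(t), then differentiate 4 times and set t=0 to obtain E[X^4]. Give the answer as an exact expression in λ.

M_X(t) = e^(λ*(e^(t) - 1))
M′(t) = λ*e^(-λ)*e^(t)*e^(λ*e^(t))
M′′(t) = (λ^2*e^(2*t)*e^(λ*e^(t)) + λ*e^(t)*e^(λ*e^(t)))*e^(-λ)
M′′′(t) = (λ^3*e^(3*t)*e^(λ*e^(t)) + 3*λ^2*e^(2*t)*e^(λ*e^(t)) + λ*e^(t)*e^(λ*e^(t)))*e^(-λ)
M′′′′(t) = (λ^4*e^(4*t)*e^(λ*e^(t)) + 6*λ^3*e^(3*t)*e^(λ*e^(t)) + 7*λ^2*e^(2*t)*e^(λ*e^(t)) + λ*e^(t)*e^(λ*e^(t)))*e^(-λ)

E[X^4] = M′′′′(0) = λ*(λ^3 + 6*λ^2 + 7*λ + 1)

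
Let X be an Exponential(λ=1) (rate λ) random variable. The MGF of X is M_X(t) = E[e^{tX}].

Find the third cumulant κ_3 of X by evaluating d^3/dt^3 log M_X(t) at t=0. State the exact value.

M_X(t) = 1/(1 - t)
K_X(t) = log M_X(t) = -log(1 - t)
dK/dt = -1/(t - 1)
d^2K/dt^2 = 1/(t^2 - 2*t + 1)
d^3K/dt^3 = -2/(t^3 - 3*t^2 + 3*t - 1)

κ_3 = d^3K/dt^3 |_{t=0} = 2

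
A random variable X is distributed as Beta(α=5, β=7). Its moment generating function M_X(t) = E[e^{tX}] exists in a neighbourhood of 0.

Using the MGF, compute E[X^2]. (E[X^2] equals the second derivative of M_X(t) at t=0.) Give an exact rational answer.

M_X(t) = ₁F₁(5; 12; t)
D^2[M](t) = 5*₁F₁(7; 14; t)/26

E[X^2] = D^2[M](0) = 5/26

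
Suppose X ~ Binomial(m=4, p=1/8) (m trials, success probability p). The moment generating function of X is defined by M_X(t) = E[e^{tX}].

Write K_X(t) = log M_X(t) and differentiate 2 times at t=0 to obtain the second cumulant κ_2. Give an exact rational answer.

M_X(t) = (e^(t)/8 + 7/8)^4
K_X(t) = log M_X(t) = 4*log(e^(t)/8 + 7/8)
dK/dt = 4*e^(t)/(e^(t) + 7)
d^2K/dt^2 = 28*e^(t)/(e^(2*t) + 14*e^(t) + 49)

κ_2 = d^2K/dt^2 |_{t=0} = 7/16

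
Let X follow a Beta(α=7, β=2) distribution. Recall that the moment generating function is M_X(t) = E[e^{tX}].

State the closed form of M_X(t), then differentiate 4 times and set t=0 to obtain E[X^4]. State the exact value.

E[X^4] = M^(4)(0) = 14/33

M_X(t) = ₁F₁(7; 9; t)
M^(4)(t) = 14*₁F₁(11; 13; t)/33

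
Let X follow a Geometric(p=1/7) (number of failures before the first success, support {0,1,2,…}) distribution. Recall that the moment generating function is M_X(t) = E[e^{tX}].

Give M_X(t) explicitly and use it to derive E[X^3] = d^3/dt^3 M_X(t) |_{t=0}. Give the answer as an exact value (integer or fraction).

E[X^3] = M′′′(0) = 1518

M_X(t) = 1/(7*(1 - 6*e^(t)/7))
M′(t) = 6*e^(t)/(36*e^(2*t) - 84*e^(t) + 49)
M′′(t) = (-36*e^(2*t) - 42*e^(t))/(216*e^(3*t) - 756*e^(2*t) + 882*e^(t) - 343)
M′′′(t) = (216*e^(3*t) + 1008*e^(2*t) + 294*e^(t))/(1296*e^(4*t) - 6048*e^(3*t) + 10584*e^(2*t) - 8232*e^(t) + 2401)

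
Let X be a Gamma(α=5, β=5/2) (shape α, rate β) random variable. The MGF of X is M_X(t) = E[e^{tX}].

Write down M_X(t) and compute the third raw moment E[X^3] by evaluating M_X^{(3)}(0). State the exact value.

E[X^3] = M′′′(0) = 336/25

M_X(t) = 3125/(32*(5/2 - t)^5)
M′(t) = 31250/(64*t^6 - 960*t^5 + 6000*t^4 - 20000*t^3 + 37500*t^2 - 37500*t + 15625)
M′′(t) = -375000/(128*t^7 - 2240*t^6 + 16800*t^5 - 70000*t^4 + 175000*t^3 - 262500*t^2 + 218750*t - 78125)
M′′′(t) = 5250000/(256*t^8 - 5120*t^7 + 44800*t^6 - 224000*t^5 + 700000*t^4 - 1400000*t^3 + 1750000*t^2 - 1250000*t + 390625)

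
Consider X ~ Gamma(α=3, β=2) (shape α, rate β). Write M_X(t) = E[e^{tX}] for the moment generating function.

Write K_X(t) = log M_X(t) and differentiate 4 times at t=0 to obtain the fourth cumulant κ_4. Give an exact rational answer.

κ_4 = K^(4)(0) = 9/8

M_X(t) = 8/(2 - t)^3
K_X(t) = log M_X(t) = -3*log(2 - t) + 3*log(2)
K^(4)(t) = 18/(t^4 - 8*t^3 + 24*t^2 - 32*t + 16)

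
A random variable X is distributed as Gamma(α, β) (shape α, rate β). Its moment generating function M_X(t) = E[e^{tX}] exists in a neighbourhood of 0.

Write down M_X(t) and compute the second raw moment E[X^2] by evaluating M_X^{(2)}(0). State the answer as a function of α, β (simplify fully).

M_X(t) = (β/(β - t))^α
dM/dt = -α*β^α*(1/(β - t))^α/(-β + t)
d^2M/dt^2 = (α^2*β^α*(1/(β - t))^α + α*β^α*(1/(β - t))^α)/(β^2 - 2*β*t + t^2)

E[X^2] = d^2M/dt^2 |_{t=0} = α*(α + 1)/β^2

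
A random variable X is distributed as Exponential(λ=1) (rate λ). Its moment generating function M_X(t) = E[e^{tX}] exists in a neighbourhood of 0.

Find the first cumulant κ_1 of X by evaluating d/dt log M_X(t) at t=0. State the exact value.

M_X(t) = 1/(1 - t)
K_X(t) = log M_X(t) = -log(1 - t)
dK/dt = -1/(t - 1)

κ_1 = dK/dt |_{t=0} = 1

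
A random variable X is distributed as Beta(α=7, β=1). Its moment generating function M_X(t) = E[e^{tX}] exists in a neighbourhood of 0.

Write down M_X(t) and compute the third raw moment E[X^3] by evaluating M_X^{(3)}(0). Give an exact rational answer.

E[X^3] = D^3[M](0) = 7/10

M_X(t) = ₁F₁(7; 8; t)
D^3[M](t) = 7*₁F₁(10; 11; t)/10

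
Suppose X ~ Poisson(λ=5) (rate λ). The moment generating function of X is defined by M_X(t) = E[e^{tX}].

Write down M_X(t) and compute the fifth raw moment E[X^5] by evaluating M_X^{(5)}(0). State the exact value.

M_X(t) = e^(5*e^(t) - 5)
dM/dt = 5*e^(-5)*e^(t)*e^(5*e^(t))
d^2M/dt^2 = (25*e^(2*t)*e^(5*e^(t)) + 5*e^(t)*e^(5*e^(t)))*e^(-5)
d^3M/dt^3 = (125*e^(3*t)*e^(5*e^(t)) + 75*e^(2*t)*e^(5*e^(t)) + 5*e^(t)*e^(5*e^(t)))*e^(-5)
d^4M/dt^4 = (625*e^(4*t)*e^(5*e^(t)) + 750*e^(3*t)*e^(5*e^(t)) + 175*e^(2*t)*e^(5*e^(t)) + 5*e^(t)*e^(5*e^(t)))*e^(-5)
d^5M/dt^5 = (3125*e^(5*t)*e^(5*e^(t)) + 6250*e^(4*t)*e^(5*e^(t)) + 3125*e^(3*t)*e^(5*e^(t)) + 375*e^(2*t)*e^(5*e^(t)) + 5*e^(t)*e^(5*e^(t)))*e^(-5)

E[X^5] = d^5M/dt^5 |_{t=0} = 12880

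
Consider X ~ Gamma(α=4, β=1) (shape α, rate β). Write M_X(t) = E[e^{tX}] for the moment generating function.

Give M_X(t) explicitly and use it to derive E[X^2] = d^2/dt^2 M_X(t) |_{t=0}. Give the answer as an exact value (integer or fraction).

E[X^2] = M′′(0) = 20

M_X(t) = (1 - t)^(-4)
M′(t) = -4/(t^5 - 5*t^4 + 10*t^3 - 10*t^2 + 5*t - 1)
M′′(t) = 20/(t^6 - 6*t^5 + 15*t^4 - 20*t^3 + 15*t^2 - 6*t + 1)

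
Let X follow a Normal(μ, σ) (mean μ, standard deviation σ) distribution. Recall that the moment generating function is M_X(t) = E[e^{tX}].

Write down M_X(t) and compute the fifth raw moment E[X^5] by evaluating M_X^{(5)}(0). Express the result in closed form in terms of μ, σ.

E[X^5] = M′′′′′(0) = μ*(μ^4 + 10*μ^2*σ^2 + 15*σ^4)

M_X(t) = e^(μ*t + σ^2*t^2/2)
M′(t) = μ*e^(μ*t)*e^(σ^2*t^2/2) + σ^2*t*e^(μ*t)*e^(σ^2*t^2/2)
M′′(t) = μ^2*e^(μ*t)*e^(σ^2*t^2/2) + 2*μ*σ^2*t*e^(μ*t)*e^(σ^2*t^2/2) + σ^4*t^2*e^(μ*t)*e^(σ^2*t^2/2) + σ^2*e^(μ*t)*e^(σ^2*t^2/2)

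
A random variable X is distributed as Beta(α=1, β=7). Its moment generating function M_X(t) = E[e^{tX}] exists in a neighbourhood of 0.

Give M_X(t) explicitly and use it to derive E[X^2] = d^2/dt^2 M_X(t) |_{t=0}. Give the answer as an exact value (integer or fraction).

E[X^2] = D^2[M](0) = 1/36

M_X(t) = ₁F₁(1; 8; t)
D^2[M](t) = ₁F₁(3; 10; t)/36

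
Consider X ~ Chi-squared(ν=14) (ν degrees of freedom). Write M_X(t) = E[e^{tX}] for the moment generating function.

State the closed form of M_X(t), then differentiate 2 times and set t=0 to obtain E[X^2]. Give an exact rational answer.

M_X(t) = (1 - 2*t)^(-7)
M^(2)(t) = -224/(512*t^9 - 2304*t^8 + 4608*t^7 - 5376*t^6 + 4032*t^5 - 2016*t^4 + 672*t^3 - 144*t^2 + 18*t - 1)

E[X^2] = M^(2)(0) = 224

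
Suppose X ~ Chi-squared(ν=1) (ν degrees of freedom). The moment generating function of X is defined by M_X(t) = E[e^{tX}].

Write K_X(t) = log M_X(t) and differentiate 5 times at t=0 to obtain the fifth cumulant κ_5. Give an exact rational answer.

κ_5 = D^5[K](0) = 384

M_X(t) = 1/√(1 - 2*t)
K_X(t) = log M_X(t) = -log(1 - 2*t)/2
D^5[K](t) = -384/(32*t^5 - 80*t^4 + 80*t^3 - 40*t^2 + 10*t - 1)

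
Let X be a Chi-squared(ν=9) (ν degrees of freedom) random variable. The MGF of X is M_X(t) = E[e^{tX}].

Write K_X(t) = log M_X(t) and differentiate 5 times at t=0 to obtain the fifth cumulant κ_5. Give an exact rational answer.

κ_5 = K′′′′′(0) = 3456

M_X(t) = (1 - 2*t)^(-9/2)
K_X(t) = log M_X(t) = -9*log(1 - 2*t)/2
K′(t) = -9/(2*t - 1)
K′′(t) = 18/(4*t^2 - 4*t + 1)
K′′′(t) = -72/(8*t^3 - 12*t^2 + 6*t - 1)
K′′′′(t) = 432/(16*t^4 - 32*t^3 + 24*t^2 - 8*t + 1)
K′′′′′(t) = -3456/(32*t^5 - 80*t^4 + 80*t^3 - 40*t^2 + 10*t - 1)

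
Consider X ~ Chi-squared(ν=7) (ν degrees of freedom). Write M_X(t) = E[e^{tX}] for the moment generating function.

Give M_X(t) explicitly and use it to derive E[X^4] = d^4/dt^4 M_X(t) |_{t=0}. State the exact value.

M_X(t) = (1 - 2*t)^(-7/2)
M′(t) = 7/(16*t^4*√(1 - 2*t) - 32*t^3*√(1 - 2*t) + 24*t^2*√(1 - 2*t) - 8*t*√(1 - 2*t) + √(1 - 2*t))
M′′(t) = -63/(32*t^5*√(1 - 2*t) - 80*t^4*√(1 - 2*t) + 80*t^3*√(1 - 2*t) - 40*t^2*√(1 - 2*t) + 10*t*√(1 - 2*t) - √(1 - 2*t))
M′′′(t) = 693/(64*t^6*√(1 - 2*t) - 192*t^5*√(1 - 2*t) + 240*t^4*√(1 - 2*t) - 160*t^3*√(1 - 2*t) + 60*t^2*√(1 - 2*t) - 12*t*√(1 - 2*t) + √(1 - 2*t))

E[X^4] = M′′′′(0) = 9009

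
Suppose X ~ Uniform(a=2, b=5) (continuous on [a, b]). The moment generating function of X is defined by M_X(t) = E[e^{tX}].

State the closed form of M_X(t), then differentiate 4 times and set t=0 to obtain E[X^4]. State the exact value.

M_X(t) = (e^(5*t) - e^(2*t))/(3*t)
dM/dt = (5*t*e^(5*t) - 2*t*e^(2*t) - e^(5*t) + e^(2*t))/(3*t^2)
d^2M/dt^2 = (25*t^2*e^(5*t) - 4*t^2*e^(2*t) - 10*t*e^(5*t) + 4*t*e^(2*t) + 2*e^(5*t) - 2*e^(2*t))/(3*t^3)
d^3M/dt^3 = (125*t^3*e^(5*t) - 8*t^3*e^(2*t) - 75*t^2*e^(5*t) + 12*t^2*e^(2*t) + 30*t*e^(5*t) - 12*t*e^(2*t) - 6*e^(5*t) + 6*e^(2*t))/(3*t^4)

E[X^4] = d^4M/dt^4 |_{t=0} = 1031/5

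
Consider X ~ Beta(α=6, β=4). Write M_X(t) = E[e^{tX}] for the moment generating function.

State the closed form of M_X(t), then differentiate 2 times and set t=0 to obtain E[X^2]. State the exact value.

M_X(t) = ₁F₁(6; 10; t)
D^2[M](t) = 21*₁F₁(8; 12; t)/55

E[X^2] = D^2[M](0) = 21/55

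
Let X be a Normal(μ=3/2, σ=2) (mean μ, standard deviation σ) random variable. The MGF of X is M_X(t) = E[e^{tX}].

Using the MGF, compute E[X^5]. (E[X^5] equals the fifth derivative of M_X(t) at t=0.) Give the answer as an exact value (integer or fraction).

E[X^5] = d^5M/dt^5 |_{t=0} = 16083/32

M_X(t) = e^(2*t^2 + 3*t/2)
dM/dt = 4*t*e^(3*t/2)*e^(2*t^2) + 3*e^(3*t/2)*e^(2*t^2)/2
d^2M/dt^2 = 16*t^2*e^(3*t/2)*e^(2*t^2) + 12*t*e^(3*t/2)*e^(2*t^2) + 25*e^(3*t/2)*e^(2*t^2)/4
d^3M/dt^3 = 64*t^3*e^(3*t/2)*e^(2*t^2) + 72*t^2*e^(3*t/2)*e^(2*t^2) + 75*t*e^(3*t/2)*e^(2*t^2) + 171*e^(3*t/2)*e^(2*t^2)/8
d^4M/dt^4 = 256*t^4*e^(3*t/2)*e^(2*t^2) + 384*t^3*e^(3*t/2)*e^(2*t^2) + 600*t^2*e^(3*t/2)*e^(2*t^2) + 342*t*e^(3*t/2)*e^(2*t^2) + 1713*e^(3*t/2)*e^(2*t^2)/16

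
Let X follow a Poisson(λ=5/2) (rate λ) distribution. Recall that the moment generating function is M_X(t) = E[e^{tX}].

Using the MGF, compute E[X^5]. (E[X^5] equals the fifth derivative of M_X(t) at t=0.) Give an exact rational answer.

M_X(t) = e^(5*e^(t)/2 - 5/2)
M^(5)(t) = (3125*e^(5*t)*e^(5*e^(t)/2) + 12500*e^(4*t)*e^(5*e^(t)/2) + 12500*e^(3*t)*e^(5*e^(t)/2) + 3000*e^(2*t)*e^(5*e^(t)/2) + 80*e^(t)*e^(5*e^(t)/2))*e^(-5/2)/32

E[X^5] = M^(5)(0) = 31205/32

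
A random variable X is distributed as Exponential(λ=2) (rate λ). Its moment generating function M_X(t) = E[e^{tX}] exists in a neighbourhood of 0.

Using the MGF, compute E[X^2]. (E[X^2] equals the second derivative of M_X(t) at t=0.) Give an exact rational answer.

M_X(t) = 2/(2 - t)
M′(t) = 2/(t^2 - 4*t + 4)
M′′(t) = -4/(t^3 - 6*t^2 + 12*t - 8)

E[X^2] = M′′(0) = 1/2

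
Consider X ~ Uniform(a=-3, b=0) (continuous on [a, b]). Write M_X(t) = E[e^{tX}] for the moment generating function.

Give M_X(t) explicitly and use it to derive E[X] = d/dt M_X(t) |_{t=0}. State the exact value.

M_X(t) = (1 - e^(-3*t))/(3*t)
M′(t) = (3*t - e^(3*t) + 1)*e^(-3*t)/(3*t^2)

E[X] = M′(0) = -3/2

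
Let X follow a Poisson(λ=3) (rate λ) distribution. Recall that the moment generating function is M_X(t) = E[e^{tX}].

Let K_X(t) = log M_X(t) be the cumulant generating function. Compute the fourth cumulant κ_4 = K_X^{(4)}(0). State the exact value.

κ_4 = D^4[K](0) = 3

M_X(t) = e^(3*e^(t) - 3)
K_X(t) = log M_X(t) = 3*e^(t) - 3
D^4[K](t) = 3*e^(t)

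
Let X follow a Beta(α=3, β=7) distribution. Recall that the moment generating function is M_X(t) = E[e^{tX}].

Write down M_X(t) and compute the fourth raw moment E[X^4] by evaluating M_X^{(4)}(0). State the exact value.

M_X(t) = ₁F₁(3; 10; t)
dM/dt = 3*₁F₁(4; 11; t)/10
d^2M/dt^2 = 6*₁F₁(5; 12; t)/55
d^3M/dt^3 = ₁F₁(6; 13; t)/22
d^4M/dt^4 = 3*₁F₁(7; 14; t)/143

E[X^4] = d^4M/dt^4 |_{t=0} = 3/143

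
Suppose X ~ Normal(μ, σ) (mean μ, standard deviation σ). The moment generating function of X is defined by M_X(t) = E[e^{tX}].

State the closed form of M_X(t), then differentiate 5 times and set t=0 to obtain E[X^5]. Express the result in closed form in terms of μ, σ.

E[X^5] = M^(5)(0) = μ*(μ^4 + 10*μ^2*σ^2 + 15*σ^4)

M_X(t) = e^(μ*t + σ^2*t^2/2)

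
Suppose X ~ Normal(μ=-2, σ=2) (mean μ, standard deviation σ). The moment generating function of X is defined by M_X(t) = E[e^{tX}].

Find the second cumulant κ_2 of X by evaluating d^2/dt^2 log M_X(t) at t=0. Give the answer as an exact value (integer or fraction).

κ_2 = K′′(0) = 4

M_X(t) = e^(2*t^2 - 2*t)
K_X(t) = log M_X(t) = 2*t^2 - 2*t
K′(t) = 4*t - 2
K′′(t) = 4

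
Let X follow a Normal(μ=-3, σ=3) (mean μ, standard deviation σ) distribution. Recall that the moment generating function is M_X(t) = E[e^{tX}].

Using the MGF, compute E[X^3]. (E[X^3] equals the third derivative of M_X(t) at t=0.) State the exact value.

E[X^3] = M^(3)(0) = -108

M_X(t) = e^(9*t^2/2 - 3*t)
M^(3)(t) = (729*t^3*e^(9*t^2/2) - 729*t^2*e^(9*t^2/2) + 486*t*e^(9*t^2/2) - 108*e^(9*t^2/2))*e^(-3*t)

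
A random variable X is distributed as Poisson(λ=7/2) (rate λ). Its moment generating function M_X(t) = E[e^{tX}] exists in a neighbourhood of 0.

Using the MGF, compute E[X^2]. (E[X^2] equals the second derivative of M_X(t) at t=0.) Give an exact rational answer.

E[X^2] = M^(2)(0) = 63/4

M_X(t) = e^(7*e^(t)/2 - 7/2)
M^(2)(t) = (49*e^(2*t)*e^(7*e^(t)/2) + 14*e^(t)*e^(7*e^(t)/2))*e^(-7/2)/4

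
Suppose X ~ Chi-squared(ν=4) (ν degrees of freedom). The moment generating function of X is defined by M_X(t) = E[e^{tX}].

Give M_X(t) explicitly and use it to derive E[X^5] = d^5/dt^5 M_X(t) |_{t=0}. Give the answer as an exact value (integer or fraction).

M_X(t) = (1 - 2*t)^(-2)
M′(t) = -4/(8*t^3 - 12*t^2 + 6*t - 1)
M′′(t) = 24/(16*t^4 - 32*t^3 + 24*t^2 - 8*t + 1)
M′′′(t) = -192/(32*t^5 - 80*t^4 + 80*t^3 - 40*t^2 + 10*t - 1)
M′′′′(t) = 1920/(64*t^6 - 192*t^5 + 240*t^4 - 160*t^3 + 60*t^2 - 12*t + 1)
M′′′′′(t) = -23040/(128*t^7 - 448*t^6 + 672*t^5 - 560*t^4 + 280*t^3 - 84*t^2 + 14*t - 1)

E[X^5] = M′′′′′(0) = 23040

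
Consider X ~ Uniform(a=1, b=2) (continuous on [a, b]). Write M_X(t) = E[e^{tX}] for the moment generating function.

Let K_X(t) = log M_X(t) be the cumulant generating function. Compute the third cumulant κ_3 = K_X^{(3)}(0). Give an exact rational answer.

κ_3 = K′′′(0) = 0

M_X(t) = (e^(2*t) - e^(t))/t
K_X(t) = log M_X(t) = -log(t) + log(e^(2*t) - e^(t))
K′(t) = (2*t*e^(t) - t - e^(t) + 1)/(t*e^(t) - t)
K′′(t) = (-t^2*e^(t) + e^(2*t) - 2*e^(t) + 1)/(t^2*e^(2*t) - 2*t^2*e^(t) + t^2)
K′′′(t) = (t^3*e^(2*t) + t^3*e^(t) - 2*e^(3*t) + 6*e^(2*t) - 6*e^(t) + 2)/(t^3*e^(3*t) - 3*t^3*e^(2*t) + 3*t^3*e^(t) - t^3)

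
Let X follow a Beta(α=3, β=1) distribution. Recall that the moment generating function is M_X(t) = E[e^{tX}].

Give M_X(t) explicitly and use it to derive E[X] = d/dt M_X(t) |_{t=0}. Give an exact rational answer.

E[X] = M^(1)(0) = 3/4

M_X(t) = ₁F₁(3; 4; t)
M^(1)(t) = 3*₁F₁(4; 5; t)/4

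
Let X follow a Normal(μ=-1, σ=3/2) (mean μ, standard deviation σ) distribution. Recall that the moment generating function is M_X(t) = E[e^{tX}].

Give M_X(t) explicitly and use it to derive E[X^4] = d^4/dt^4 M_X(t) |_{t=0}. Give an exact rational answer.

M_X(t) = e^(9*t^2/8 - t)
M^(4)(t) = (6561*t^4*e^(9*t^2/8) - 11664*t^3*e^(9*t^2/8) + 25272*t^2*e^(9*t^2/8) - 17856*t*e^(9*t^2/8) + 7600*e^(9*t^2/8))*e^(-t)/256

E[X^4] = M^(4)(0) = 475/16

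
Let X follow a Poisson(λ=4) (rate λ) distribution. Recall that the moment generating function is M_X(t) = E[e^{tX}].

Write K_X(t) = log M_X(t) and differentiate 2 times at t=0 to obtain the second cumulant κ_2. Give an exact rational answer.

κ_2 = d^2K/dt^2 |_{t=0} = 4

M_X(t) = e^(4*e^(t) - 4)
K_X(t) = log M_X(t) = 4*e^(t) - 4
dK/dt = 4*e^(t)
d^2K/dt^2 = 4*e^(t)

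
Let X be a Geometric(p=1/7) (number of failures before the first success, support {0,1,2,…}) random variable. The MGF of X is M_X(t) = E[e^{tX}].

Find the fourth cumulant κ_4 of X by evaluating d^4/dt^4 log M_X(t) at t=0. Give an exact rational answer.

M_X(t) = 1/(7*(1 - 6*e^(t)/7))
K_X(t) = log M_X(t) = -log(1 - 6*e^(t)/7) - log(7)
dK/dt = -6*e^(t)/(6*e^(t) - 7)
d^2K/dt^2 = 42*e^(t)/(36*e^(2*t) - 84*e^(t) + 49)
d^3K/dt^3 = (-252*e^(2*t) - 294*e^(t))/(216*e^(3*t) - 756*e^(2*t) + 882*e^(t) - 343)
d^4K/dt^4 = (1512*e^(3*t) + 7056*e^(2*t) + 2058*e^(t))/(1296*e^(4*t) - 6048*e^(3*t) + 10584*e^(2*t) - 8232*e^(t) + 2401)

κ_4 = d^4K/dt^4 |_{t=0} = 10626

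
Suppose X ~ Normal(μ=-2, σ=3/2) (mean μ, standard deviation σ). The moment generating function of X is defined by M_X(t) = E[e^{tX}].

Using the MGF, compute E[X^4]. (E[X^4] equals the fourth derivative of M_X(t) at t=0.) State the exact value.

E[X^4] = M′′′′(0) = 1363/16

M_X(t) = e^(9*t^2/8 - 2*t)
M′(t) = 9*t*e^(-2*t)*e^(9*t^2/8)/4 - 2*e^(-2*t)*e^(9*t^2/8)
M′′(t) = (81*t^2*e^(9*t^2/8) - 144*t*e^(9*t^2/8) + 100*e^(9*t^2/8))*e^(-2*t)/16
M′′′(t) = (729*t^3*e^(9*t^2/8) - 1944*t^2*e^(9*t^2/8) + 2700*t*e^(9*t^2/8) - 1376*e^(9*t^2/8))*e^(-2*t)/64
M′′′′(t) = (6561*t^4*e^(9*t^2/8) - 23328*t^3*e^(9*t^2/8) + 48600*t^2*e^(9*t^2/8) - 49536*t*e^(9*t^2/8) + 21808*e^(9*t^2/8))*e^(-2*t)/256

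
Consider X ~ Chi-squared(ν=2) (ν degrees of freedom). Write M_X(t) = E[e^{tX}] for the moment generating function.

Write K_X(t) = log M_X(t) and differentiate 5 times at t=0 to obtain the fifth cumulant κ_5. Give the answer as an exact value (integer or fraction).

M_X(t) = 1/(1 - 2*t)
K_X(t) = log M_X(t) = -log(1 - 2*t)
K′(t) = -2/(2*t - 1)
K′′(t) = 4/(4*t^2 - 4*t + 1)
K′′′(t) = -16/(8*t^3 - 12*t^2 + 6*t - 1)
K′′′′(t) = 96/(16*t^4 - 32*t^3 + 24*t^2 - 8*t + 1)
K′′′′′(t) = -768/(32*t^5 - 80*t^4 + 80*t^3 - 40*t^2 + 10*t - 1)

κ_5 = K′′′′′(0) = 768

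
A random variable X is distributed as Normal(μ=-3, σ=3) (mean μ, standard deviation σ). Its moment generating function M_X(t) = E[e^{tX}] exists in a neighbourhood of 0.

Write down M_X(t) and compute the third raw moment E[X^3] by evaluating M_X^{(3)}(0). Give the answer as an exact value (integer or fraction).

M_X(t) = e^(9*t^2/2 - 3*t)
M^(3)(t) = (729*t^3*e^(9*t^2/2) - 729*t^2*e^(9*t^2/2) + 486*t*e^(9*t^2/2) - 108*e^(9*t^2/2))*e^(-3*t)

E[X^3] = M^(3)(0) = -108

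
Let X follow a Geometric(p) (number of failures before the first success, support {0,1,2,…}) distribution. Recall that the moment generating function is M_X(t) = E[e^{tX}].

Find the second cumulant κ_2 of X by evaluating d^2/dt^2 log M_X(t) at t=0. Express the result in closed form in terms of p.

M_X(t) = p/(-(1 - p)*e^(t) + 1)
K_X(t) = log M_X(t) = log(p) - log(-(1 - p)*e^(t) + 1)
D^2[K](t) = (-p*e^(t) + e^(t))/(p^2*e^(2*t) - 2*p*e^(2*t) + 2*p*e^(t) + e^(2*t) - 2*e^(t) + 1)

κ_2 = D^2[K](0) = (1 - p)/p^2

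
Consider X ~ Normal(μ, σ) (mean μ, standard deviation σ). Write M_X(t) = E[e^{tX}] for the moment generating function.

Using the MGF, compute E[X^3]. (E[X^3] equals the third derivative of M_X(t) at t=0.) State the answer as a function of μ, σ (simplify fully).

E[X^3] = d^3M/dt^3 |_{t=0} = μ*(μ^2 + 3*σ^2)

M_X(t) = e^(μ*t + σ^2*t^2/2)
dM/dt = μ*e^(μ*t)*e^(σ^2*t^2/2) + σ^2*t*e^(μ*t)*e^(σ^2*t^2/2)
d^2M/dt^2 = μ^2*e^(μ*t)*e^(σ^2*t^2/2) + 2*μ*σ^2*t*e^(μ*t)*e^(σ^2*t^2/2) + σ^4*t^2*e^(μ*t)*e^(σ^2*t^2/2) + σ^2*e^(μ*t)*e^(σ^2*t^2/2)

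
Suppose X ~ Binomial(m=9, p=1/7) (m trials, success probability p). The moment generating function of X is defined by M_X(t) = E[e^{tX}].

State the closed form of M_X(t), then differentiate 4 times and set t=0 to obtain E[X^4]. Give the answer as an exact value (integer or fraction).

E[X^4] = M′′′′(0) = 7425/343

M_X(t) = (e^(t)/7 + 6/7)^9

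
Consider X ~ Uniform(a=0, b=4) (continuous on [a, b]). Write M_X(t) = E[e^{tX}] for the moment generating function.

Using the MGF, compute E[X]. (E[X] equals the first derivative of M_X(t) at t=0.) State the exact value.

E[X] = dM/dt |_{t=0} = 2

M_X(t) = (e^(4*t) - 1)/(4*t)
dM/dt = (4*t*e^(4*t) - e^(4*t) + 1)/(4*t^2)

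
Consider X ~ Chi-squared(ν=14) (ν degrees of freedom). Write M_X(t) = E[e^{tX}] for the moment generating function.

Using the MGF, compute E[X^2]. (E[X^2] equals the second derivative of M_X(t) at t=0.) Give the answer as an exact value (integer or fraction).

E[X^2] = M′′(0) = 224

M_X(t) = (1 - 2*t)^(-7)
M′(t) = 14/(256*t^8 - 1024*t^7 + 1792*t^6 - 1792*t^5 + 1120*t^4 - 448*t^3 + 112*t^2 - 16*t + 1)
M′′(t) = -224/(512*t^9 - 2304*t^8 + 4608*t^7 - 5376*t^6 + 4032*t^5 - 2016*t^4 + 672*t^3 - 144*t^2 + 18*t - 1)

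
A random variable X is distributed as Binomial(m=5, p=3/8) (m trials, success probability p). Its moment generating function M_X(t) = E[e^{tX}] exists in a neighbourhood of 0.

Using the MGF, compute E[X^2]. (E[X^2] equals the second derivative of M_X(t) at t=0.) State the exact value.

M_X(t) = (3*e^(t)/8 + 5/8)^5
dM/dt = 1215*e^(5*t)/32768 + 2025*e^(4*t)/8192 + 10125*e^(3*t)/16384 + 5625*e^(2*t)/8192 + 9375*e^(t)/32768
d^2M/dt^2 = 6075*e^(5*t)/32768 + 2025*e^(4*t)/2048 + 30375*e^(3*t)/16384 + 5625*e^(2*t)/4096 + 9375*e^(t)/32768

E[X^2] = d^2M/dt^2 |_{t=0} = 75/16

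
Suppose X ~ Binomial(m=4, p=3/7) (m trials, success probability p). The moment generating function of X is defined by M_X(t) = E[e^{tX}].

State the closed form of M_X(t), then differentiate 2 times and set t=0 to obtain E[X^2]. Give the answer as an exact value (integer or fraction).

M_X(t) = (3*e^(t)/7 + 4/7)^4
M′(t) = 324*e^(4*t)/2401 + 1296*e^(3*t)/2401 + 1728*e^(2*t)/2401 + 768*e^(t)/2401
M′′(t) = 1296*e^(4*t)/2401 + 3888*e^(3*t)/2401 + 3456*e^(2*t)/2401 + 768*e^(t)/2401

E[X^2] = M′′(0) = 192/49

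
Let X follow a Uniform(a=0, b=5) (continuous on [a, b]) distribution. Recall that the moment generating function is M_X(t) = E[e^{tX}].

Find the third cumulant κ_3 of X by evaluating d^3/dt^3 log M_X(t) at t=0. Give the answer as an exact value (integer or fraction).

M_X(t) = (e^(5*t) - 1)/(5*t)
K_X(t) = log M_X(t) = -log(t) + log(e^(5*t) - 1) - log(5)
K^(3)(t) = (125*t^3*e^(10*t) + 125*t^3*e^(5*t) - 2*e^(15*t) + 6*e^(10*t) - 6*e^(5*t) + 2)/(t^3*e^(15*t) - 3*t^3*e^(10*t) + 3*t^3*e^(5*t) - t^3)

κ_3 = K^(3)(0) = 0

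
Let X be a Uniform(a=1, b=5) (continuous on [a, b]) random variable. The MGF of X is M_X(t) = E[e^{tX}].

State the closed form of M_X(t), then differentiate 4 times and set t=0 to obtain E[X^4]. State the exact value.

M_X(t) = (e^(5*t) - e^(t))/(4*t)
dM/dt = (5*t*e^(5*t) - t*e^(t) - e^(5*t) + e^(t))/(4*t^2)
d^2M/dt^2 = (25*t^2*e^(5*t) - t^2*e^(t) - 10*t*e^(5*t) + 2*t*e^(t) + 2*e^(5*t) - 2*e^(t))/(4*t^3)
d^3M/dt^3 = (125*t^3*e^(5*t) - t^3*e^(t) - 75*t^2*e^(5*t) + 3*t^2*e^(t) + 30*t*e^(5*t) - 6*t*e^(t) - 6*e^(5*t) + 6*e^(t))/(4*t^4)
d^4M/dt^4 = (625*t^4*e^(5*t) - t^4*e^(t) - 500*t^3*e^(5*t) + 4*t^3*e^(t) + 300*t^2*e^(5*t) - 12*t^2*e^(t) - 120*t*e^(5*t) + 24*t*e^(t) + 24*e^(5*t) - 24*e^(t))/(4*t^5)

E[X^4] = d^4M/dt^4 |_{t=0} = 781/5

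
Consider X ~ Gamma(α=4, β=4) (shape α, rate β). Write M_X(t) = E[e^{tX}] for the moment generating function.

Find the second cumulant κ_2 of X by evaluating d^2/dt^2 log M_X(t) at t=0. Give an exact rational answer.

κ_2 = d^2K/dt^2 |_{t=0} = 1/4

M_X(t) = 256/(4 - t)^4
K_X(t) = log M_X(t) = -4*log(4 - t) + 8*log(2)
dK/dt = -4/(t - 4)
d^2K/dt^2 = 4/(t^2 - 8*t + 16)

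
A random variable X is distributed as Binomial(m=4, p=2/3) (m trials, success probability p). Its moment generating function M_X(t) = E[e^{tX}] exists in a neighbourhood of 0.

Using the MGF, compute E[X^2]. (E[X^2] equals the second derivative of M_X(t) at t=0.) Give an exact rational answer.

M_X(t) = (2*e^(t)/3 + 1/3)^4
M^(2)(t) = 256*e^(4*t)/81 + 32*e^(3*t)/9 + 32*e^(2*t)/27 + 8*e^(t)/81

E[X^2] = M^(2)(0) = 8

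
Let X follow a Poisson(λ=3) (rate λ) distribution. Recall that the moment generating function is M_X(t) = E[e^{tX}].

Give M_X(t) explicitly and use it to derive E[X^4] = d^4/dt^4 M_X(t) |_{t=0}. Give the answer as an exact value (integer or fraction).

M_X(t) = e^(3*e^(t) - 3)
M^(4)(t) = (81*e^(4*t)*e^(3*e^(t)) + 162*e^(3*t)*e^(3*e^(t)) + 63*e^(2*t)*e^(3*e^(t)) + 3*e^(t)*e^(3*e^(t)))*e^(-3)

E[X^4] = M^(4)(0) = 309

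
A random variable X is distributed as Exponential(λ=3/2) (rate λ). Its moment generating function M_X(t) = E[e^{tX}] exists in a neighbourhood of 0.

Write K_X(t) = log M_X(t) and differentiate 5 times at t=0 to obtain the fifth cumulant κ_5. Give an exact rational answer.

M_X(t) = 3/(2*(3/2 - t))
K_X(t) = log M_X(t) = -log(3/2 - t) - log(2) + log(3)
dK/dt = -2/(2*t - 3)
d^2K/dt^2 = 4/(4*t^2 - 12*t + 9)
d^3K/dt^3 = -16/(8*t^3 - 36*t^2 + 54*t - 27)
d^4K/dt^4 = 96/(16*t^4 - 96*t^3 + 216*t^2 - 216*t + 81)
d^5K/dt^5 = -768/(32*t^5 - 240*t^4 + 720*t^3 - 1080*t^2 + 810*t - 243)

κ_5 = d^5K/dt^5 |_{t=0} = 256/81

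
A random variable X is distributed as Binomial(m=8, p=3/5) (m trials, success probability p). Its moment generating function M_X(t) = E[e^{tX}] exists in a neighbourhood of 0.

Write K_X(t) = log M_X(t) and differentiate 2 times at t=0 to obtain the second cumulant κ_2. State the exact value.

M_X(t) = (3*e^(t)/5 + 2/5)^8
K_X(t) = log M_X(t) = 8*log(3*e^(t)/5 + 2/5)
K^(2)(t) = 48*e^(t)/(9*e^(2*t) + 12*e^(t) + 4)

κ_2 = K^(2)(0) = 48/25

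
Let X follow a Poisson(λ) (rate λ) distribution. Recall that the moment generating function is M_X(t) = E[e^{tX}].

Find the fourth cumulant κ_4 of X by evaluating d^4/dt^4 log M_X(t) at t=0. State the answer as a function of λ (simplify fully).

M_X(t) = e^(λ*(e^(t) - 1))
K_X(t) = log M_X(t) = λ*(e^(t) - 1)
D^4[K](t) = λ*e^(t)

κ_4 = D^4[K](0) = λ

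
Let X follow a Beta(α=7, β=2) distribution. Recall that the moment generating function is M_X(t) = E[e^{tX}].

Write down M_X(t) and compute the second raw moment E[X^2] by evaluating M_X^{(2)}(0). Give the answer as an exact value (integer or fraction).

E[X^2] = d^2M/dt^2 |_{t=0} = 28/45

M_X(t) = ₁F₁(7; 9; t)
dM/dt = 7*₁F₁(8; 10; t)/9
d^2M/dt^2 = 28*₁F₁(9; 11; t)/45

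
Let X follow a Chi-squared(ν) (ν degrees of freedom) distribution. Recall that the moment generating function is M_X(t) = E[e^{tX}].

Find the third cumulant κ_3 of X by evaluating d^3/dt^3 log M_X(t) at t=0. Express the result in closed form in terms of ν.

M_X(t) = (1 - 2*t)^(-ν/2)
K_X(t) = log M_X(t) = -ν*log(1 - 2*t)/2
D^3[K](t) = -8*ν/(8*t^3 - 12*t^2 + 6*t - 1)

κ_3 = D^3[K](0) = 8*ν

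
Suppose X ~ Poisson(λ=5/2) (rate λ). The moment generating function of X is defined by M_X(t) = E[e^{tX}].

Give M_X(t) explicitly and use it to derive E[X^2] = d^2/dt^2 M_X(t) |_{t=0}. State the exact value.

M_X(t) = e^(5*e^(t)/2 - 5/2)
M^(2)(t) = (25*e^(2*t)*e^(5*e^(t)/2) + 10*e^(t)*e^(5*e^(t)/2))*e^(-5/2)/4

E[X^2] = M^(2)(0) = 35/4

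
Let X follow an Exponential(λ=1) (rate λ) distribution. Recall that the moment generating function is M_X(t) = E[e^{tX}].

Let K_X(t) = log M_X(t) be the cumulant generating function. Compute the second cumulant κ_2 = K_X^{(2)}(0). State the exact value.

M_X(t) = 1/(1 - t)
K_X(t) = log M_X(t) = -log(1 - t)
K′(t) = -1/(t - 1)
K′′(t) = 1/(t^2 - 2*t + 1)

κ_2 = K′′(0) = 1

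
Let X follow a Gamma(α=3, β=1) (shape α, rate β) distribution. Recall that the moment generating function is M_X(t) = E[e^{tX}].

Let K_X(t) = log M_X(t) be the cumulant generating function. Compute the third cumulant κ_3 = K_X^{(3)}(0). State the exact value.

κ_3 = D^3[K](0) = 6

M_X(t) = (1 - t)^(-3)
K_X(t) = log M_X(t) = -3*log(1 - t)
D^3[K](t) = -6/(t^3 - 3*t^2 + 3*t - 1)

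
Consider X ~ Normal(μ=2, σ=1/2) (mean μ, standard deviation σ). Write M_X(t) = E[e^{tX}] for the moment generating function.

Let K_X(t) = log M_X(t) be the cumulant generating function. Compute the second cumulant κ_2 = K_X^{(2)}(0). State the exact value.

M_X(t) = e^(t^2/8 + 2*t)
K_X(t) = log M_X(t) = t^2/8 + 2*t
D^2[K](t) = 1/4

κ_2 = D^2[K](0) = 1/4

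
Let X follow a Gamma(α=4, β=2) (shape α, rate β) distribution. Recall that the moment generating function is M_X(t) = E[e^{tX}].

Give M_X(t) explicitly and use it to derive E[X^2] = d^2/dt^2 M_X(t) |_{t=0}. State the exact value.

M_X(t) = 16/(2 - t)^4
dM/dt = -64/(t^5 - 10*t^4 + 40*t^3 - 80*t^2 + 80*t - 32)
d^2M/dt^2 = 320/(t^6 - 12*t^5 + 60*t^4 - 160*t^3 + 240*t^2 - 192*t + 64)

E[X^2] = d^2M/dt^2 |_{t=0} = 5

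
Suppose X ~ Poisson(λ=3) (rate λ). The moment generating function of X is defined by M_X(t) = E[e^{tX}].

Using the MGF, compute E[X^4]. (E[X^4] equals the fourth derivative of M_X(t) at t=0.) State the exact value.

E[X^4] = d^4M/dt^4 |_{t=0} = 309

M_X(t) = e^(3*e^(t) - 3)
dM/dt = 3*e^(-3)*e^(t)*e^(3*e^(t))
d^2M/dt^2 = (9*e^(2*t)*e^(3*e^(t)) + 3*e^(t)*e^(3*e^(t)))*e^(-3)
d^3M/dt^3 = (27*e^(3*t)*e^(3*e^(t)) + 27*e^(2*t)*e^(3*e^(t)) + 3*e^(t)*e^(3*e^(t)))*e^(-3)
d^4M/dt^4 = (81*e^(4*t)*e^(3*e^(t)) + 162*e^(3*t)*e^(3*e^(t)) + 63*e^(2*t)*e^(3*e^(t)) + 3*e^(t)*e^(3*e^(t)))*e^(-3)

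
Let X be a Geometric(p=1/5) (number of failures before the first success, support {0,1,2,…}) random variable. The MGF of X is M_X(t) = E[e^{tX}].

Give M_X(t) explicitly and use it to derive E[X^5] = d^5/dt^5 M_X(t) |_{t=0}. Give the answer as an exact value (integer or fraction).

E[X^5] = d^5M/dt^5 |_{t=0} = 194404

M_X(t) = 1/(5*(1 - 4*e^(t)/5))
dM/dt = 4*e^(t)/(16*e^(2*t) - 40*e^(t) + 25)
d^2M/dt^2 = (-16*e^(2*t) - 20*e^(t))/(64*e^(3*t) - 240*e^(2*t) + 300*e^(t) - 125)
d^3M/dt^3 = (64*e^(3*t) + 320*e^(2*t) + 100*e^(t))/(256*e^(4*t) - 1280*e^(3*t) + 2400*e^(2*t) - 2000*e^(t) + 625)
d^4M/dt^4 = (-256*e^(4*t) - 3520*e^(3*t) - 4400*e^(2*t) - 500*e^(t))/(1024*e^(5*t) - 6400*e^(4*t) + 16000*e^(3*t) - 20000*e^(2*t) + 12500*e^(t) - 3125)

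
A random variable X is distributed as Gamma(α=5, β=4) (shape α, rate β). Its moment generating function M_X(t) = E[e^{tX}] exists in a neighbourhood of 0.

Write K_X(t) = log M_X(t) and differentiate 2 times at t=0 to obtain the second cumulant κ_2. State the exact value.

κ_2 = K^(2)(0) = 5/16

M_X(t) = 1024/(4 - t)^5
K_X(t) = log M_X(t) = -5*log(4 - t) + 10*log(2)
K^(2)(t) = 5/(t^2 - 8*t + 16)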